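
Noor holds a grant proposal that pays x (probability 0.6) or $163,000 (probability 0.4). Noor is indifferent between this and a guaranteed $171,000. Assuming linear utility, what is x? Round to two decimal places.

0.6·x + 0.4·163000 = 171000
0.6·x = 171000 − 65200 = 105800
x = 105800 / 0.6 = 176333.3333

x = $176,333.33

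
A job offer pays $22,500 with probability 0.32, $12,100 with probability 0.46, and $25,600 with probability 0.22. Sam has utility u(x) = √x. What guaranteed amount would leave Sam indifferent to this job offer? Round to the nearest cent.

E[u] = 0.32·√22500 + 0.46·√12100 + 0.22·√25600 = 0.32·150 + 0.46·110 + 0.22·160 = 133.8
CE = (133.8)² = 17902.44

$17,902.44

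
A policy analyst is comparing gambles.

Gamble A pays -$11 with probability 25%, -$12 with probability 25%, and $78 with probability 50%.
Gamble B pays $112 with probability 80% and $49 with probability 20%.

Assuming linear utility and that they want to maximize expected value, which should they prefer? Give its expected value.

Gamble B ($99.40)

Gamble A = 0.25 × (-11) + 0.25 × (-12) + 0.5 × 78 = -2.75 − 3 + 39 = 33.25
Gamble B = 0.8 × 112 + 0.2 × 49 = 89.6 + 9.8 = 99.4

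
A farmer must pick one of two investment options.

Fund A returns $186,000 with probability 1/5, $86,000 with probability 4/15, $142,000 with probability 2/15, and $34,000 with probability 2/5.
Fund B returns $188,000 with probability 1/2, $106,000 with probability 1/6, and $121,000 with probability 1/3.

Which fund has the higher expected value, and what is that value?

Fund B ($152,000)

Fund A = 1/5 × 186000 + 4/15 × 86000 + 2/15 × 142000 + 2/5 × 34000 = 37200 + 22933.3333 + 18933.3333 + 13600 = 92666.6667
Fund B = 1/2 × 188000 + 1/6 × 106000 + 1/3 × 121000 = 94000 + 17666.6667 + 40333.3333 = 152000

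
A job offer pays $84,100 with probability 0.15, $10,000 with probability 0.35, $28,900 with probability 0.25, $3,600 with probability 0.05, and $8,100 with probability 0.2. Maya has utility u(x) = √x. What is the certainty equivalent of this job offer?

E[u] = 0.15·√84100 + 0.35·√10000 + 0.25·√28900 + 0.05·√3600 + 0.2·√8100 = 0.15·290 + 0.35·100 + 0.25·170 + 0.05·60 + 0.2·90 = 142
CE = (142)² = 20164

$20,164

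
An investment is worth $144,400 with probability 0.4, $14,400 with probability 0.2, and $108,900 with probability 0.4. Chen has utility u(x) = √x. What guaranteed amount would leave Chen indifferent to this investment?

E[u] = 0.4·√144400 + 0.2·√14400 + 0.4·√108900 = 0.4·380 + 0.2·120 + 0.4·330 = 308
CE = (308)² = 94864

$94,864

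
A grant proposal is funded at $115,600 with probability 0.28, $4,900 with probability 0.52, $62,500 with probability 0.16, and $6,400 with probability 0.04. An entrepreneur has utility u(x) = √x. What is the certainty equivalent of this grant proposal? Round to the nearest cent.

E[u] = 0.28·√115600 + 0.52·√4900 + 0.16·√62500 + 0.04·√6400 = 0.28·340 + 0.52·70 + 0.16·250 + 0.04·80 = 174.8
CE = (174.8)² = 30555.04

$30,555.04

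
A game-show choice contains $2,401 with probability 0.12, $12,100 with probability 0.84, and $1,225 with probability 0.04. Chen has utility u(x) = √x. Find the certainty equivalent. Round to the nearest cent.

E[u] = 0.12·√2401 + 0.84·√12100 + 0.04·√1225 = 0.12·49 + 0.84·110 + 0.04·35 = 99.68
CE = (99.68)² = 9936.1024

$9,936.10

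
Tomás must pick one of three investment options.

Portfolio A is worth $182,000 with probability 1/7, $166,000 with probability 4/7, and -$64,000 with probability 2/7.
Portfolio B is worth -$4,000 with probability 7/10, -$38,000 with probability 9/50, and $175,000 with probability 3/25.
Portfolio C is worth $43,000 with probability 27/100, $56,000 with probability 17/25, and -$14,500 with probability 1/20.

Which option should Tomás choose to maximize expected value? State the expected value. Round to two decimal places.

Portfolio A ($102,571.43)

Portfolio A = 1/7 × 182000 + 4/7 × 166000 + 2/7 × (-64000) = 26000 + 94857.1429 − 18285.7143 = 102571.4286
Portfolio B = 7/10 × (-4000) + 9/50 × (-38000) + 3/25 × 175000 = -2800 − 6840 + 21000 = 11360
Portfolio C = 27/100 × 43000 + 17/25 × 56000 + 1/20 × (-14500) = 11610 + 38080 − 725 = 48965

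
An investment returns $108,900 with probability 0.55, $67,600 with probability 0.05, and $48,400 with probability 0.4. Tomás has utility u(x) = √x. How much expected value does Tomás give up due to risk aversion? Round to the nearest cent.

E[u] = 0.55·√108900 + 0.05·√67600 + 0.4·√48400 = 0.55·330 + 0.05·260 + 0.4·220 = 282.5
CE = (282.5)² = 79806.25
Risk premium = EV − CE = 82635 − 79806.25 = 2828.75

$2,828.75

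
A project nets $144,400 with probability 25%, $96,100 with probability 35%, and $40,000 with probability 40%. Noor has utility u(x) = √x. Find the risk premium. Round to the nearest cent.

$5,362.75

E[u] = 0.25·√144400 + 0.35·√96100 + 0.4·√40000 = 0.25·380 + 0.35·310 + 0.4·200 = 283.5
CE = (283.5)² = 80372.25
Risk premium = EV − CE = 85735 − 80372.25 = 5362.75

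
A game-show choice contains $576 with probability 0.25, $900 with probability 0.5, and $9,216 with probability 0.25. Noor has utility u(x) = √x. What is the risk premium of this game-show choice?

E[u] = 0.25·√576 + 0.5·√900 + 0.25·√9216 = 0.25·24 + 0.5·30 + 0.25·96 = 45
CE = (45)² = 2025
Risk premium = EV − CE = 2898 − 2025 = 873

$873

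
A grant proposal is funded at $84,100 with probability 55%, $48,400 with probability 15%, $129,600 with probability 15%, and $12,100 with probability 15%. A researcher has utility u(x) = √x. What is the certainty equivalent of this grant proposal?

E[u] = 0.55·√84100 + 0.15·√48400 + 0.15·√129600 + 0.15·√12100 = 0.55·290 + 0.15·220 + 0.15·360 + 0.15·110 = 263
CE = (263)² = 69169

$69,169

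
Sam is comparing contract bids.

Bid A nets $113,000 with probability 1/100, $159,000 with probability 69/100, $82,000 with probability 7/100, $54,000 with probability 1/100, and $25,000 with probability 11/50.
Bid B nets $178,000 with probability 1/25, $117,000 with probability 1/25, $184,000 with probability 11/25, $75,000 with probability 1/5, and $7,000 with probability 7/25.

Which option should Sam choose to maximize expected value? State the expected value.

Bid A ($122,620)

Bid A = 1/100 × 113000 + 69/100 × 159000 + 7/100 × 82000 + 1/100 × 54000 + 11/50 × 25000 = 1130 + 109710 + 5740 + 540 + 5500 = 122620
Bid B = 1/25 × 178000 + 1/25 × 117000 + 11/25 × 184000 + 1/5 × 75000 + 7/25 × 7000 = 7120 + 4680 + 80960 + 15000 + 1960 = 109720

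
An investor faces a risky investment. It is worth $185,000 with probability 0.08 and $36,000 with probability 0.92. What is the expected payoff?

$47,920

EV = 0.08 × 185000 + 0.92 × 36000 = 14800 + 33120 = 47920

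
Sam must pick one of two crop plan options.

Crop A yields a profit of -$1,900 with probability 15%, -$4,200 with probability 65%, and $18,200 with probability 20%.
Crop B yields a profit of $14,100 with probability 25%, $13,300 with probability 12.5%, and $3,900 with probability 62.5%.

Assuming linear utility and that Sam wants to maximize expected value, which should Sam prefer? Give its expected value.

Crop B ($7,625)

Crop A = 0.15 × (-1900) + 0.65 × (-4200) + 0.2 × 18200 = -285 − 2730 + 3640 = 625
Crop B = 0.25 × 14100 + 0.125 × 13300 + 0.625 × 3900 = 3525 + 1662.5 + 2437.5 = 7625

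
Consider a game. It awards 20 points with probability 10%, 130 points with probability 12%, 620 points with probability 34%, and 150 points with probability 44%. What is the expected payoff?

EV = 0.1 × 20 + 0.12 × 130 + 0.34 × 620 + 0.44 × 150 = 2 + 15.6 + 210.8 + 66 = 294.4

294.4 points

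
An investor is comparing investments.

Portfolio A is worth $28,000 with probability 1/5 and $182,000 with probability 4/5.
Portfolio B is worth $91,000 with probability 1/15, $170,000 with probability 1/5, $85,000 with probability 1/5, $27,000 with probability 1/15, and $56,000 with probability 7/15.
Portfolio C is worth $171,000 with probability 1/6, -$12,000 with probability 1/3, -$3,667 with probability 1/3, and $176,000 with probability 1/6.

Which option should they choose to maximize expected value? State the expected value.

Portfolio A ($151,200)

Portfolio A = 1/5 × 28000 + 4/5 × 182000 = 5600 + 145600 = 151200
Portfolio B = 1/15 × 91000 + 1/5 × 170000 + 1/5 × 85000 + 1/15 × 27000 + 7/15 × 56000 = 6066.6667 + 34000 + 17000 + 1800 + 26133.3333 = 85000
Portfolio C = 1/6 × 171000 + 1/3 × (-12000) + 1/3 × (-3667) + 1/6 × 176000 = 28500 − 4000 − 1222.3333 + 29333.3333 = 52611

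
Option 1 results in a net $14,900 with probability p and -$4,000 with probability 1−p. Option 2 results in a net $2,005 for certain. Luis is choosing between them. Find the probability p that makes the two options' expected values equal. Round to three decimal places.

p = 0.318

p·14900 + (1−p)·(-4000) = 2005
18900p − 4000 = 2005
p = (2005 + 4000) / 18900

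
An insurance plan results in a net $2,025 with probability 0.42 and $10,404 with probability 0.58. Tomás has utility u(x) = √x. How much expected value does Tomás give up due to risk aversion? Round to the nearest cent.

E[u] = 0.42·√2025 + 0.58·√10404 = 0.42·45 + 0.58·102 = 78.06
CE = (78.06)² = 6093.3636
Risk premium = EV − CE = 6884.82 − 6093.3636 = 791.4564

$791.46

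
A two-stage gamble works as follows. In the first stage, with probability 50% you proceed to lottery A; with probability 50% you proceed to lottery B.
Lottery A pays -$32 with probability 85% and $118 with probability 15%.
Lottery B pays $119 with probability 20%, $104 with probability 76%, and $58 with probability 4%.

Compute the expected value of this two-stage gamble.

EV(A) = 0.85 × (-32) + 0.15 × 118 = -27.2 + 17.7 = -9.5
EV(B) = 0.2 × 119 + 0.76 × 104 + 0.04 × 58 = 23.8 + 79.04 + 2.32 = 105.16
Overall = 0.5 × (-9.5) + 0.5 × 105.16 = -4.75 + 52.58 = 47.83

$47.83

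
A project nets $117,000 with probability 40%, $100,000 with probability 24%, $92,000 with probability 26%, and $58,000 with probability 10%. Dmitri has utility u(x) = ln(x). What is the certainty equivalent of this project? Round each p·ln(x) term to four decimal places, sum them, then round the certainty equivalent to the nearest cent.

$98,676.29

E[u] = 0.4·ln(117000) + 0.24·ln(100000) + 0.26·ln(92000) + 0.1·ln(58000) = 4.6680 + 2.7631 + 2.9717 + 1.0968 = 11.4996
CE = e^11.4996 ≈ 98676.29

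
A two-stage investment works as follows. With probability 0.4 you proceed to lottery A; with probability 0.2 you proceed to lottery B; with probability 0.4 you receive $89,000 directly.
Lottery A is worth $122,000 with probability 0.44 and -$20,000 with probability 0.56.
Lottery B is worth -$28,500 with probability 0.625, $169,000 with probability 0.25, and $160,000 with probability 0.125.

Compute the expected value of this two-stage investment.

EV(A) = 0.44 × 122000 + 0.56 × (-20000) = 53680 − 11200 = 42480
EV(B) = 0.625 × (-28500) + 0.25 × 169000 + 0.125 × 160000 = -17812.5 + 42250 + 20000 = 44437.5
Branch C: 89000 (certain)
Overall = 0.4 × 42480 + 0.2 × 44437.5 + 0.4 × 89000 = 16992 + 8887.5 + 35600 = 61479.5

$61,479.50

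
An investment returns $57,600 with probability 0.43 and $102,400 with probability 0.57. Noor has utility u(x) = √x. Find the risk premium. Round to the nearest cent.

E[u] = 0.43·√57600 + 0.57·√102400 = 0.43·240 + 0.57·320 = 285.6
CE = (285.6)² = 81567.36
Risk premium = EV − CE = 83136 − 81567.36 = 1568.64

$1,568.64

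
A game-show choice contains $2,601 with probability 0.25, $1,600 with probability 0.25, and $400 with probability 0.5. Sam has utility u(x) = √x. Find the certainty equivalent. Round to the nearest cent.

E[u] = 0.25·√2601 + 0.25·√1600 + 0.5·√400 = 0.25·51 + 0.25·40 + 0.5·20 = 32.75
CE = (32.75)² = 1072.5625

$1,072.56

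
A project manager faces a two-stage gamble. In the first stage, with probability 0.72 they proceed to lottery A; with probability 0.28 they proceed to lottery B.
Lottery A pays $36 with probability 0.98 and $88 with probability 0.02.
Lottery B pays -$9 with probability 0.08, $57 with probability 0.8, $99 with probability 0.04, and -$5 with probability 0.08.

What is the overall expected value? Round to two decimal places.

$40.23

EV(A) = 0.98 × 36 + 0.02 × 88 = 35.28 + 1.76 = 37.04
EV(B) = 0.08 × (-9) + 0.8 × 57 + 0.04 × 99 + 0.08 × (-5) = -0.72 + 45.6 + 3.96 − 0.4 = 48.44
Overall = 0.72 × 37.04 + 0.28 × 48.44 = 26.6688 + 13.5632 = 40.232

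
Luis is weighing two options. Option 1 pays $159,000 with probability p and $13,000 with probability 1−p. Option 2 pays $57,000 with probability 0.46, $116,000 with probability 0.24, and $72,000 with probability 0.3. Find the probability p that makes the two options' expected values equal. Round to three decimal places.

p = 0.429

EV(Option 2) = 0.46 × 57000 + 0.24 × 116000 + 0.3 × 72000 = 26220 + 27840 + 21600 = 75660
p·159000 + (1−p)·13000 = 75660
146000p + 13000 = 75660
p = (75660 − 13000) / 146000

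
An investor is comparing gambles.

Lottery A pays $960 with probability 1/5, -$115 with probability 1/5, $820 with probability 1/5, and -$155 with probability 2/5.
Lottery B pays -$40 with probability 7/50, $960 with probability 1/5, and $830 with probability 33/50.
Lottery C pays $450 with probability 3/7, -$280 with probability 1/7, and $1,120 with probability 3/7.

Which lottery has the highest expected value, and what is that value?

Lottery A = 1/5 × 960 + 1/5 × (-115) + 1/5 × 820 + 2/5 × (-155) = 192 − 23 + 164 − 62 = 271
Lottery B = 7/50 × (-40) + 1/5 × 960 + 33/50 × 830 = -5.6 + 192 + 547.8 = 734.2
Lottery C = 3/7 × 450 + 1/7 × (-280) + 3/7 × 1120 = 192.8571 − 40 + 480 = 632.8571

Lottery B ($734.20)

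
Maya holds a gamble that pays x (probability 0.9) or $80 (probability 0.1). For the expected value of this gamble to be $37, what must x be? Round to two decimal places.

x = $32.22

0.9·x + 0.1·80 = 37
0.9·x = 37 − 8 = 29
x = 29 / 0.9 = 32.2222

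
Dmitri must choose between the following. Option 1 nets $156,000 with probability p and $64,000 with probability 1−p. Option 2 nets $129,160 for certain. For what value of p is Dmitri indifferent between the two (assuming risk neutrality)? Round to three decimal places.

p = 0.708

p·156000 + (1−p)·64000 = 129160
92000p + 64000 = 129160
p = (129160 − 64000) / 92000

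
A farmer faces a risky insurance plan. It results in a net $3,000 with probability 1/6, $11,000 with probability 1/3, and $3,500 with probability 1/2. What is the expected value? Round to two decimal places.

$5,916.67

EV = 1/6 × 3000 + 1/3 × 11000 + 1/2 × 3500 = 500 + 3666.6667 + 1750 = 5916.6667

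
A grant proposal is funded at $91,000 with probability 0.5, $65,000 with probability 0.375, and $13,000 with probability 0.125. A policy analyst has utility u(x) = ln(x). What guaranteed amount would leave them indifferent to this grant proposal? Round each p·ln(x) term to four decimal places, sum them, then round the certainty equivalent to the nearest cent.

E[u] = 0.5·ln(91000) + 0.375·ln(65000) + 0.125·ln(13000) = 5.7093 + 4.1558 + 1.1841 = 11.0492
CE = e^11.0492 ≈ 62893.62

$62,893.62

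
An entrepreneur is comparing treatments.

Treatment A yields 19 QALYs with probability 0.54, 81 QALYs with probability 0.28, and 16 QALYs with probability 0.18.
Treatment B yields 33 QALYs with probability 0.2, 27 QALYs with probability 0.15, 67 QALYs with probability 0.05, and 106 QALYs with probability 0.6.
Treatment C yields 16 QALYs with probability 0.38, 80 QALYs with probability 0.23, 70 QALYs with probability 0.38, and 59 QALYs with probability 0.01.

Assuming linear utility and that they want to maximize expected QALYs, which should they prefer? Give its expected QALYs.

Treatment B (77.6 QALYs)

Treatment A = 0.54 × 19 + 0.28 × 81 + 0.18 × 16 = 10.26 + 22.68 + 2.88 = 35.82
Treatment B = 0.2 × 33 + 0.15 × 27 + 0.05 × 67 + 0.6 × 106 = 6.6 + 4.05 + 3.35 + 63.6 = 77.6
Treatment C = 0.38 × 16 + 0.23 × 80 + 0.38 × 70 + 0.01 × 59 = 6.08 + 18.4 + 26.6 + 0.59 = 51.67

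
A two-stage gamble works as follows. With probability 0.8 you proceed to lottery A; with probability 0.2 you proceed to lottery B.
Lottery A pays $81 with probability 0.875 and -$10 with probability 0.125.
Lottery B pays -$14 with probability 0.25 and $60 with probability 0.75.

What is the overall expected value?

$64

EV(A) = 0.875 × 81 + 0.125 × (-10) = 70.875 − 1.25 = 69.625
EV(B) = 0.25 × (-14) + 0.75 × 60 = -3.5 + 45 = 41.5
Overall = 0.8 × 69.625 + 0.2 × 41.5 = 55.7 + 8.3 = 64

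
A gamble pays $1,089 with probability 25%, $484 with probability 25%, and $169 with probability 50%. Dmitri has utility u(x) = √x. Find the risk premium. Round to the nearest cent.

$67.69

E[u] = 0.25·√1089 + 0.25·√484 + 0.5·√169 = 0.25·33 + 0.25·22 + 0.5·13 = 20.25
CE = (20.25)² = 410.0625
Risk premium = EV − CE = 477.75 − 410.0625 = 67.6875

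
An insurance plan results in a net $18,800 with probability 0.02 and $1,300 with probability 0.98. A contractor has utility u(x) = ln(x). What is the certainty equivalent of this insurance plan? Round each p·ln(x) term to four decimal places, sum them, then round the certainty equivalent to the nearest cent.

E[u] = 0.02·ln(18800) + 0.98·ln(1300) = 0.1968 + 7.0267 = 7.2235
CE = e^7.2235 ≈ 1371.28

$1,371.28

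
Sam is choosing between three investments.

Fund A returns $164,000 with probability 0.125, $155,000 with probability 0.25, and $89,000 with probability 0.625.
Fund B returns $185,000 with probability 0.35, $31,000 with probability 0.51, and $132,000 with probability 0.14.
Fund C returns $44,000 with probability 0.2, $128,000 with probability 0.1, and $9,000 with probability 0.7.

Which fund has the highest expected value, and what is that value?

Fund A ($114,875)

Fund A = 0.125 × 164000 + 0.25 × 155000 + 0.625 × 89000 = 20500 + 38750 + 55625 = 114875
Fund B = 0.35 × 185000 + 0.51 × 31000 + 0.14 × 132000 = 64750 + 15810 + 18480 = 99040
Fund C = 0.2 × 44000 + 0.1 × 128000 + 0.7 × 9000 = 8800 + 12800 + 6300 = 27900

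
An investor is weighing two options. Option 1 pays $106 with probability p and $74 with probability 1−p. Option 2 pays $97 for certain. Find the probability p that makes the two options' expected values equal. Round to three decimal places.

p·106 + (1−p)·74 = 97
32p + 74 = 97
p = (97 − 74) / 32

p = 0.719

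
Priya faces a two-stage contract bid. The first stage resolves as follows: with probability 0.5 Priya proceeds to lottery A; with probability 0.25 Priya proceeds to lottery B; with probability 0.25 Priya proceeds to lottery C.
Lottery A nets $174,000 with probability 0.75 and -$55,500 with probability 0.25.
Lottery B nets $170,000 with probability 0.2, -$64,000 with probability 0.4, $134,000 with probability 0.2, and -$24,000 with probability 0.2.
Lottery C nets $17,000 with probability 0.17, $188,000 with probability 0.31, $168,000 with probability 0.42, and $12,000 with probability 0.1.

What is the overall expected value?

$99,145

EV(A) = 0.75 × 174000 + 0.25 × (-55500) = 130500 − 13875 = 116625
EV(B) = 0.2 × 170000 + 0.4 × (-64000) + 0.2 × 134000 + 0.2 × (-24000) = 34000 − 25600 + 26800 − 4800 = 30400
EV(C) = 0.17 × 17000 + 0.31 × 188000 + 0.42 × 168000 + 0.1 × 12000 = 2890 + 58280 + 70560 + 1200 = 132930
Overall = 0.5 × 116625 + 0.25 × 30400 + 0.25 × 132930 = 58312.5 + 7600 + 33232.5 = 99145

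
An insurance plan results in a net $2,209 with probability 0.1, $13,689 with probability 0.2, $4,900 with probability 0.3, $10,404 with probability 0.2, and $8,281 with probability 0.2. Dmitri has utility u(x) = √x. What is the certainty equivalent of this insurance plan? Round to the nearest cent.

E[u] = 0.1·√2209 + 0.2·√13689 + 0.3·√4900 + 0.2·√10404 + 0.2·√8281 = 0.1·47 + 0.2·117 + 0.3·70 + 0.2·102 + 0.2·91 = 87.7
CE = (87.7)² = 7691.29

$7,691.29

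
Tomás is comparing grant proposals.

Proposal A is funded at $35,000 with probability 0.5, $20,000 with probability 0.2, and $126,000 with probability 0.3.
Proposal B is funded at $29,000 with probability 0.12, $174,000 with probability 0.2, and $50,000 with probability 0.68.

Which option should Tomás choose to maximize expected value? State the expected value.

Proposal B ($72,280)

Proposal A = 0.5 × 35000 + 0.2 × 20000 + 0.3 × 126000 = 17500 + 4000 + 37800 = 59300
Proposal B = 0.12 × 29000 + 0.2 × 174000 + 0.68 × 50000 = 3480 + 34800 + 34000 = 72280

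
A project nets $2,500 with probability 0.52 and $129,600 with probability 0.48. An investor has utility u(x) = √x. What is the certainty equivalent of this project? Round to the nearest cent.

$39,521.44

E[u] = 0.52·√2500 + 0.48·√129600 = 0.52·50 + 0.48·360 = 198.8
CE = (198.8)² = 39521.44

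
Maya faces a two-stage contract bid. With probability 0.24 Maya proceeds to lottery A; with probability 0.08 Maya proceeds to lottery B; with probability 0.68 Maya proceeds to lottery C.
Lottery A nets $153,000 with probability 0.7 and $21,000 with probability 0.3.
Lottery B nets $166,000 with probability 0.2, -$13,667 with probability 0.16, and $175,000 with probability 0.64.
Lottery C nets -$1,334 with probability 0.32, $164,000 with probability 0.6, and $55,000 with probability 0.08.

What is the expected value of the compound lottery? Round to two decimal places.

$108,270.78

EV(A) = 0.7 × 153000 + 0.3 × 21000 = 107100 + 6300 = 113400
EV(B) = 0.2 × 166000 + 0.16 × (-13667) + 0.64 × 175000 = 33200 − 2186.72 + 112000 = 143013.28
EV(C) = 0.32 × (-1334) + 0.6 × 164000 + 0.08 × 55000 = -426.88 + 98400 + 4400 = 102373.12
Overall = 0.24 × 113400 + 0.08 × 143013.28 + 0.68 × 102373.12 = 27216 + 11441.0624 + 69613.7216 = 108270.784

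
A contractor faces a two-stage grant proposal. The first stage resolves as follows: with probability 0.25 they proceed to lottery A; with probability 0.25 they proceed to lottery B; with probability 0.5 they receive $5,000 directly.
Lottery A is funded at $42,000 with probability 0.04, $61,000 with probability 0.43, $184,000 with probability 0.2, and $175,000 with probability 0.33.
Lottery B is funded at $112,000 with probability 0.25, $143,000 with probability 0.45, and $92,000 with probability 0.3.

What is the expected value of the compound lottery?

EV(A) = 0.04 × 42000 + 0.43 × 61000 + 0.2 × 184000 + 0.33 × 175000 = 1680 + 26230 + 36800 + 57750 = 122460
EV(B) = 0.25 × 112000 + 0.45 × 143000 + 0.3 × 92000 = 28000 + 64350 + 27600 = 119950
Branch C: 5000 (certain)
Overall = 0.25 × 122460 + 0.25 × 119950 + 0.5 × 5000 = 30615 + 29987.5 + 2500 = 63102.5

$63,102.50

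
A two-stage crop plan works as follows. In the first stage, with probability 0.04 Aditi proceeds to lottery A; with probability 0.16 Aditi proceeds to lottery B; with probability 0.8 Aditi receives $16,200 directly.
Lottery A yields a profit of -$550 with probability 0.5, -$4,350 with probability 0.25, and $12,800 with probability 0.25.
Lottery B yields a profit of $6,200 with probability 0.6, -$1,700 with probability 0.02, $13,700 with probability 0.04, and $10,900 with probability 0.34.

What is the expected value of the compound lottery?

$14,303.90

EV(A) = 0.5 × (-550) + 0.25 × (-4350) + 0.25 × 12800 = -275 − 1087.5 + 3200 = 1837.5
EV(B) = 0.6 × 6200 + 0.02 × (-1700) + 0.04 × 13700 + 0.34 × 10900 = 3720 − 34 + 548 + 3706 = 7940
Branch C: 16200 (certain)
Overall = 0.04 × 1837.5 + 0.16 × 7940 + 0.8 × 16200 = 73.5 + 1270.4 + 12960 = 14303.9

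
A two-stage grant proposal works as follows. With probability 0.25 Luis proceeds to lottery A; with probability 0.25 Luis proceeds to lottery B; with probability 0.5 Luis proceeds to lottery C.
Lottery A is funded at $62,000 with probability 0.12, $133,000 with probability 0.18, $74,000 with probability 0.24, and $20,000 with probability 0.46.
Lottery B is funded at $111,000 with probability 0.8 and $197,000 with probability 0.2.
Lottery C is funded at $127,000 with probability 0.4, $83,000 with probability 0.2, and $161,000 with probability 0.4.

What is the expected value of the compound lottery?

EV(A) = 0.12 × 62000 + 0.18 × 133000 + 0.24 × 74000 + 0.46 × 20000 = 7440 + 23940 + 17760 + 9200 = 58340
EV(B) = 0.8 × 111000 + 0.2 × 197000 = 88800 + 39400 = 128200
EV(C) = 0.4 × 127000 + 0.2 × 83000 + 0.4 × 161000 = 50800 + 16600 + 64400 = 131800
Overall = 0.25 × 58340 + 0.25 × 128200 + 0.5 × 131800 = 14585 + 32050 + 65900 = 112535

$112,535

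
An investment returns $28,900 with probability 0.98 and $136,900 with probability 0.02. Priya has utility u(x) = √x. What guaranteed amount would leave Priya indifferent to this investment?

E[u] = 0.98·√28900 + 0.02·√136900 = 0.98·170 + 0.02·370 = 174
CE = (174)² = 30276

$30,276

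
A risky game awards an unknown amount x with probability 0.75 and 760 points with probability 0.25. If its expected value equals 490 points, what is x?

0.75·x + 0.25·760 = 490
0.75·x = 490 − 190 = 300
x = 300 / 0.75 = 400

x = 400 points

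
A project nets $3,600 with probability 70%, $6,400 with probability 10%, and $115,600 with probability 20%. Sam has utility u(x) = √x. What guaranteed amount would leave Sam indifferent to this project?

$13,924

E[u] = 0.7·√3600 + 0.1·√6400 + 0.2·√115600 = 0.7·60 + 0.1·80 + 0.2·340 = 118
CE = (118)² = 13924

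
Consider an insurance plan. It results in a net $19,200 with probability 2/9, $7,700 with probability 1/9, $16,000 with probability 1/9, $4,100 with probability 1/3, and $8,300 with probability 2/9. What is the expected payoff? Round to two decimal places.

EV = 2/9 × 19200 + 1/9 × 7700 + 1/9 × 16000 + 1/3 × 4100 + 2/9 × 8300 = 4266.6667 + 855.5556 + 1777.7778 + 1366.6667 + 1844.4444 = 10111.1111

$10,111.11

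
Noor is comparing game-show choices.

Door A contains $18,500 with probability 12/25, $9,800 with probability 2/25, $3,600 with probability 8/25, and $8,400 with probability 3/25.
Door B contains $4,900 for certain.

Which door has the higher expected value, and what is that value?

Door A ($11,824)

Door A = 12/25 × 18500 + 2/25 × 9800 + 8/25 × 3600 + 3/25 × 8400 = 8880 + 784 + 1152 + 1008 = 11824
Door B: 4900 (certain)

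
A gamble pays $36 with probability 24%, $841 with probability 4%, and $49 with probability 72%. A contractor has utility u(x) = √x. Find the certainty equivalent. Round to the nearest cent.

E[u] = 0.24·√36 + 0.04·√841 + 0.72·√49 = 0.24·6 + 0.04·29 + 0.72·7 = 7.64
CE = (7.64)² = 58.3696

$58.37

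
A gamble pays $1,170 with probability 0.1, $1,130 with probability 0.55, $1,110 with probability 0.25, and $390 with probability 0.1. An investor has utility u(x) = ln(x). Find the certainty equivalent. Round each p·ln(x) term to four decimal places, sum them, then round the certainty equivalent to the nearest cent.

E[u] = 0.1·ln(1170) + 0.55·ln(1130) + 0.25·ln(1110) + 0.1·ln(390) = 0.7065 + 3.8665 + 1.7530 + 0.5966 = 6.9226
CE = e^6.9226 ≈ 1014.96

$1,014.96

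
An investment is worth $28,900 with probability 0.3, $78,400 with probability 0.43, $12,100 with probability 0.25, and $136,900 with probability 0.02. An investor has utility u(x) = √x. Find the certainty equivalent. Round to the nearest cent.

E[u] = 0.3·√28900 + 0.43·√78400 + 0.25·√12100 + 0.02·√136900 = 0.3·170 + 0.43·280 + 0.25·110 + 0.02·370 = 206.3
CE = (206.3)² = 42559.69

$42,559.69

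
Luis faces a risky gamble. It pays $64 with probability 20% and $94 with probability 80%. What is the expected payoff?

EV = 0.2 × 64 + 0.8 × 94 = 12.8 + 75.2 = 88

$88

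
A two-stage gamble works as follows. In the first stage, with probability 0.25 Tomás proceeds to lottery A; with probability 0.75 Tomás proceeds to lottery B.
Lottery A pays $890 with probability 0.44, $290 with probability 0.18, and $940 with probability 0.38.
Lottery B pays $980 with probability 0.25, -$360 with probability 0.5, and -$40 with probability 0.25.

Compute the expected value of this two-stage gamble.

EV(A) = 0.44 × 890 + 0.18 × 290 + 0.38 × 940 = 391.6 + 52.2 + 357.2 = 801
EV(B) = 0.25 × 980 + 0.5 × (-360) + 0.25 × (-40) = 245 − 180 − 10 = 55
Overall = 0.25 × 801 + 0.75 × 55 = 200.25 + 41.25 = 241.5

$241.50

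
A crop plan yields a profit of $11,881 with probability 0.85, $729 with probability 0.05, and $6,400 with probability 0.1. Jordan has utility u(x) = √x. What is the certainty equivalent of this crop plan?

$10,404

E[u] = 0.85·√11881 + 0.05·√729 + 0.1·√6400 = 0.85·109 + 0.05·27 + 0.1·80 = 102
CE = (102)² = 10404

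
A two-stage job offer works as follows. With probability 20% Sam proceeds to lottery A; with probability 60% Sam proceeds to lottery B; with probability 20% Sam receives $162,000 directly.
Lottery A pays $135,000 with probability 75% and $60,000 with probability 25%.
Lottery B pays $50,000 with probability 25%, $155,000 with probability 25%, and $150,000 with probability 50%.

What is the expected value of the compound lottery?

EV(A) = 0.75 × 135000 + 0.25 × 60000 = 101250 + 15000 = 116250
EV(B) = 0.25 × 50000 + 0.25 × 155000 + 0.5 × 150000 = 12500 + 38750 + 75000 = 126250
Branch C: 162000 (certain)
Overall = 0.2 × 116250 + 0.6 × 126250 + 0.2 × 162000 = 23250 + 75750 + 32400 = 131400

$131,400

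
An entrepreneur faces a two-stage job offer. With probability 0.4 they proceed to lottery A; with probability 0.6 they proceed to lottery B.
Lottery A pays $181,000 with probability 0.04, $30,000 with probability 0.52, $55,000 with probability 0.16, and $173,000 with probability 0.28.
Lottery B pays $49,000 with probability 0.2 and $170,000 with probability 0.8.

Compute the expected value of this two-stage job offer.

EV(A) = 0.04 × 181000 + 0.52 × 30000 + 0.16 × 55000 + 0.28 × 173000 = 7240 + 15600 + 8800 + 48440 = 80080
EV(B) = 0.2 × 49000 + 0.8 × 170000 = 9800 + 136000 = 145800
Overall = 0.4 × 80080 + 0.6 × 145800 = 32032 + 87480 = 119512

$119,512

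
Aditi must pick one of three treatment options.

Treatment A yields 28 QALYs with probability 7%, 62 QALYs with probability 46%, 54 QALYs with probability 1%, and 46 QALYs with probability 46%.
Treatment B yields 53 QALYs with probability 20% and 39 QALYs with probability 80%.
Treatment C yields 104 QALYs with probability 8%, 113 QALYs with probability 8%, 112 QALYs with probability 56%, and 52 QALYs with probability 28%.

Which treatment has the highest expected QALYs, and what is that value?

Treatment C (94.64 QALYs)

Treatment A = 0.07 × 28 + 0.46 × 62 + 0.01 × 54 + 0.46 × 46 = 1.96 + 28.52 + 0.54 + 21.16 = 52.18
Treatment B = 0.2 × 53 + 0.8 × 39 = 10.6 + 31.2 = 41.8
Treatment C = 0.08 × 104 + 0.08 × 113 + 0.56 × 112 + 0.28 × 52 = 8.32 + 9.04 + 62.72 + 14.56 = 94.64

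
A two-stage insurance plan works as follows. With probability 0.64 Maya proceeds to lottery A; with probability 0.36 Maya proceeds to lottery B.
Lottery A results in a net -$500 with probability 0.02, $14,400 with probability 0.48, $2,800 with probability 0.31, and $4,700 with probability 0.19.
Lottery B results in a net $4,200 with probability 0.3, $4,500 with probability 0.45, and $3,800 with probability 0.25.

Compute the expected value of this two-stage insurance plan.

EV(A) = 0.02 × (-500) + 0.48 × 14400 + 0.31 × 2800 + 0.19 × 4700 = -10 + 6912 + 868 + 893 = 8663
EV(B) = 0.3 × 4200 + 0.45 × 4500 + 0.25 × 3800 = 1260 + 2025 + 950 = 4235
Overall = 0.64 × 8663 + 0.36 × 4235 = 5544.32 + 1524.6 = 7068.92

$7,068.92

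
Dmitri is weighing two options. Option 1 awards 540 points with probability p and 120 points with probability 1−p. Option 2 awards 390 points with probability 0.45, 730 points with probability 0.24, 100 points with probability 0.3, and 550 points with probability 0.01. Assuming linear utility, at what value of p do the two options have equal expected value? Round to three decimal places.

p = 0.634

EV(Option 2) = 0.45 × 390 + 0.24 × 730 + 0.3 × 100 + 0.01 × 550 = 175.5 + 175.2 + 30 + 5.5 = 386.2
p·540 + (1−p)·120 = 386.2
420p + 120 = 386.2
p = (386.2 − 120) / 420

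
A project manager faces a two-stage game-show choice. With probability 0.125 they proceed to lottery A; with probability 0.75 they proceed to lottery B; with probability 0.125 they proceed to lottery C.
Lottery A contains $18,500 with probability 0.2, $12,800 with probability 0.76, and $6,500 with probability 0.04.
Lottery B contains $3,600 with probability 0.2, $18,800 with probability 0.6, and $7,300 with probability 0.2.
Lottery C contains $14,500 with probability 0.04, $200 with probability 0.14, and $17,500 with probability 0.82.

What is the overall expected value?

$13,675.75

EV(A) = 0.2 × 18500 + 0.76 × 12800 + 0.04 × 6500 = 3700 + 9728 + 260 = 13688
EV(B) = 0.2 × 3600 + 0.6 × 18800 + 0.2 × 7300 = 720 + 11280 + 1460 = 13460
EV(C) = 0.04 × 14500 + 0.14 × 200 + 0.82 × 17500 = 580 + 28 + 14350 = 14958
Overall = 0.125 × 13688 + 0.75 × 13460 + 0.125 × 14958 = 1711 + 10095 + 1869.75 = 13675.75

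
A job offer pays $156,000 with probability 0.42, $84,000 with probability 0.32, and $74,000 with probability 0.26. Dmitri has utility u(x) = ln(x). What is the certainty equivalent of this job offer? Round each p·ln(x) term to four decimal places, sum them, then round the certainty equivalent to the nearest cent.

$105,408.65

E[u] = 0.42·ln(156000) + 0.32·ln(84000) + 0.26·ln(74000) = 5.0222 + 3.6283 + 2.9151 = 11.5656
CE = e^11.5656 ≈ 105408.65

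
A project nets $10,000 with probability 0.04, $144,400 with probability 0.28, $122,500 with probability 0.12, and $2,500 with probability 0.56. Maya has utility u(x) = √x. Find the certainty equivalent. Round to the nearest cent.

$32,544.16

E[u] = 0.04·√10000 + 0.28·√144400 + 0.12·√122500 + 0.56·√2500 = 0.04·100 + 0.28·380 + 0.12·350 + 0.56·50 = 180.4
CE = (180.4)² = 32544.16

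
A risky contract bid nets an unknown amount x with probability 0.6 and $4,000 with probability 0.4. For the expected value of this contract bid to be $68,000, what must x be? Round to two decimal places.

x = $110,666.67

0.6·x + 0.4·4000 = 68000
0.6·x = 68000 − 1600 = 66400
x = 66400 / 0.6 = 110666.6667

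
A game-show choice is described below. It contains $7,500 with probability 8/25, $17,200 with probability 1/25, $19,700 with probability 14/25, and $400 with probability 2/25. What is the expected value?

$14,152

EV = 8/25 × 7500 + 1/25 × 17200 + 14/25 × 19700 + 2/25 × 400 = 2400 + 688 + 11032 + 32 = 14152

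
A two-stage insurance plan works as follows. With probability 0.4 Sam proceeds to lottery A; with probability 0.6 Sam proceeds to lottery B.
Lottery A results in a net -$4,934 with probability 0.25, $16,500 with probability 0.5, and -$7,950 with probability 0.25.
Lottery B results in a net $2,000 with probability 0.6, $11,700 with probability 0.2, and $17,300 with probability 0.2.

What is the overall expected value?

EV(A) = 0.25 × (-4934) + 0.5 × 16500 + 0.25 × (-7950) = -1233.5 + 8250 − 1987.5 = 5029
EV(B) = 0.6 × 2000 + 0.2 × 11700 + 0.2 × 17300 = 1200 + 2340 + 3460 = 7000
Overall = 0.4 × 5029 + 0.6 × 7000 = 2011.6 + 4200 = 6211.6

$6,211.60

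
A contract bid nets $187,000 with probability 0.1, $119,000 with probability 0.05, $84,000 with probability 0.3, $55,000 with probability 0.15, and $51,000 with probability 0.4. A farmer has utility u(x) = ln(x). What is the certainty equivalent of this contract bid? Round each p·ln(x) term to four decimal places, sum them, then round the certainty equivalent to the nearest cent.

E[u] = 0.1·ln(187000) + 0.05·ln(119000) + 0.3·ln(84000) + 0.15·ln(55000) + 0.4·ln(51000) = 1.2139 + 0.5843 + 3.4016 + 1.6373 + 4.3358 = 11.1729
CE = e^11.1729 ≈ 71175.22

$71,175.22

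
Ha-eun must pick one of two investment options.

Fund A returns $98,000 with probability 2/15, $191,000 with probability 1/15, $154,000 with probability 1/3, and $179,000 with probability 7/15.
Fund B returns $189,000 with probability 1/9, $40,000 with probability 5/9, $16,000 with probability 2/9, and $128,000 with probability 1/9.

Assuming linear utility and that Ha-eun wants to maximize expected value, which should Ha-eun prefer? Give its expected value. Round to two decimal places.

Fund A ($160,666.67)

Fund A = 2/15 × 98000 + 1/15 × 191000 + 1/3 × 154000 + 7/15 × 179000 = 13066.6667 + 12733.3333 + 51333.3333 + 83533.3333 = 160666.6667
Fund B = 1/9 × 189000 + 5/9 × 40000 + 2/9 × 16000 + 1/9 × 128000 = 21000 + 22222.2222 + 3555.5556 + 14222.2222 = 61000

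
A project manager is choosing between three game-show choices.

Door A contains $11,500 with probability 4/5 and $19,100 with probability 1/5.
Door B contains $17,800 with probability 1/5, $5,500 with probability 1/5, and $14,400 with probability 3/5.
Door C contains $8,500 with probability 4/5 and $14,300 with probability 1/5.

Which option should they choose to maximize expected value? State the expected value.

Door B ($13,300)

Door A = 4/5 × 11500 + 1/5 × 19100 = 9200 + 3820 = 13020
Door B = 1/5 × 17800 + 1/5 × 5500 + 3/5 × 14400 = 3560 + 1100 + 8640 = 13300
Door C = 4/5 × 8500 + 1/5 × 14300 = 6800 + 2860 = 9660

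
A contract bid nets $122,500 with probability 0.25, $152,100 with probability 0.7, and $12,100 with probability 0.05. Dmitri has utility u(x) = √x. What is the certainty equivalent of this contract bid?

E[u] = 0.25·√122500 + 0.7·√152100 + 0.05·√12100 = 0.25·350 + 0.7·390 + 0.05·110 = 366
CE = (366)² = 133956

$133,956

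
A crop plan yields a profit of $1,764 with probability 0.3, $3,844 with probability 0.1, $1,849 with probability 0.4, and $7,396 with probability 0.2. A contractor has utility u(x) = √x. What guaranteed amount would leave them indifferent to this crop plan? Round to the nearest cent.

$2,830.24

E[u] = 0.3·√1764 + 0.1·√3844 + 0.4·√1849 + 0.2·√7396 = 0.3·42 + 0.1·62 + 0.4·43 + 0.2·86 = 53.2
CE = (53.2)² = 2830.24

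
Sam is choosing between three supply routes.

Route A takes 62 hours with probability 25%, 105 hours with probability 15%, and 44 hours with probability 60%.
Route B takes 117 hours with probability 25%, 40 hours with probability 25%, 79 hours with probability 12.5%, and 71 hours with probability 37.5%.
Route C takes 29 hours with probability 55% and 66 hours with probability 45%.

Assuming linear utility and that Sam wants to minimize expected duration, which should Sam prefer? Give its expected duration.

Route A = 0.25 × 62 + 0.15 × 105 + 0.6 × 44 = 15.5 + 15.75 + 26.4 = 57.65
Route B = 0.25 × 117 + 0.25 × 40 + 0.125 × 79 + 0.375 × 71 = 29.25 + 10 + 9.875 + 26.625 = 75.75
Route C = 0.55 × 29 + 0.45 × 66 = 15.95 + 29.7 = 45.65

Route C (45.65 hours)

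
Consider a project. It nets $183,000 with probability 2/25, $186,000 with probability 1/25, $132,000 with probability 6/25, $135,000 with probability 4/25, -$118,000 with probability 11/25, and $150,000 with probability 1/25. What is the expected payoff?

$29,440

EV = 2/25 × 183000 + 1/25 × 186000 + 6/25 × 132000 + 4/25 × 135000 + 11/25 × (-118000) + 1/25 × 150000 = 14640 + 7440 + 31680 + 21600 − 51920 + 6000 = 29440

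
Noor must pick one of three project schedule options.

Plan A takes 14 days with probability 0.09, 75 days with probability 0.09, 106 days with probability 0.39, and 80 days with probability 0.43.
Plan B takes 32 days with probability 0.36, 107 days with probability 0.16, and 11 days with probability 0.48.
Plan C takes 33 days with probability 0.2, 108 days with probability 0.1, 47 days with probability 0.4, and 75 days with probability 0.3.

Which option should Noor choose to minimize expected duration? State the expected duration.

Plan B (33.92 days)

Plan A = 0.09 × 14 + 0.09 × 75 + 0.39 × 106 + 0.43 × 80 = 1.26 + 6.75 + 41.34 + 34.4 = 83.75
Plan B = 0.36 × 32 + 0.16 × 107 + 0.48 × 11 = 11.52 + 17.12 + 5.28 = 33.92
Plan C = 0.2 × 33 + 0.1 × 108 + 0.4 × 47 + 0.3 × 75 = 6.6 + 10.8 + 18.8 + 22.5 = 58.7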